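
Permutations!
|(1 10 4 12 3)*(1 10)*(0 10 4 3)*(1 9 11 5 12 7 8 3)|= |(0 10 1 9 11 5 12)(3 4 7 8)|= 28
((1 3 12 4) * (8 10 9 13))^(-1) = (1 4 12 3)(8 13 9 10)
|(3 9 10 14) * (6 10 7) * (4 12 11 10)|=9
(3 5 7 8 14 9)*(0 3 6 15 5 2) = (0 3 2)(5 7 8 14 9 6 15) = [3, 1, 0, 2, 4, 7, 15, 8, 14, 6, 10, 11, 12, 13, 9, 5]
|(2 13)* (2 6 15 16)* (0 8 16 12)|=8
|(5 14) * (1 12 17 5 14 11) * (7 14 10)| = |(1 12 17 5 11)(7 14 10)| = 15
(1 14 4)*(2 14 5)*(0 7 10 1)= (0 7 10 1 5 2 14 4)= [7, 5, 14, 3, 0, 2, 6, 10, 8, 9, 1, 11, 12, 13, 4]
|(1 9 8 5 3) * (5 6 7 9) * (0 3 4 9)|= 9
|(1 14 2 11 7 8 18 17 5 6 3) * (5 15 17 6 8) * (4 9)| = 10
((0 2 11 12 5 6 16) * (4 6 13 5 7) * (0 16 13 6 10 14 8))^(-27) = ((16)(0 2 11 12 7 4 10 14 8)(5 6 13))^(-27) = (16)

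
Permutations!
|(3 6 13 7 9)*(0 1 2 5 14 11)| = 30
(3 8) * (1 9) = (1 9)(3 8) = [0, 9, 2, 8, 4, 5, 6, 7, 3, 1]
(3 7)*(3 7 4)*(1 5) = (7)(1 5)(3 4) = [0, 5, 2, 4, 3, 1, 6, 7]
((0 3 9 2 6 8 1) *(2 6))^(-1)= ((0 3 9 6 8 1))^(-1)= (0 1 8 6 9 3)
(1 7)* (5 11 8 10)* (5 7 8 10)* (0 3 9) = (0 3 9)(1 8 5 11 10 7) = [3, 8, 2, 9, 4, 11, 6, 1, 5, 0, 7, 10]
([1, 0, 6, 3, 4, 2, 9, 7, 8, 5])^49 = [1, 0, 6, 3, 4, 2, 9, 7, 8, 5]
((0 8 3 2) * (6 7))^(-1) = (0 2 3 8)(6 7) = ((0 8 3 2)(6 7))^(-1)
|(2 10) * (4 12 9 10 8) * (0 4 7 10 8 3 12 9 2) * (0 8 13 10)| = |(0 4 9 13 10 8 7)(2 3 12)| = 21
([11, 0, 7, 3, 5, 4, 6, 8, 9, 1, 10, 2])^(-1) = [1, 9, 11, 3, 5, 4, 6, 2, 7, 8, 10, 0]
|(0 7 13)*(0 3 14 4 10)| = |(0 7 13 3 14 4 10)| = 7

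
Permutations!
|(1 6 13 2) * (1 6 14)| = 6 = |(1 14)(2 6 13)|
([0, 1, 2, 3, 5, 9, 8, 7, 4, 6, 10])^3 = (10)(4 6 5 8 9)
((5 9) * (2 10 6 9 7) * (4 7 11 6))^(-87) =(2 10 4 7)(5 11 6 9)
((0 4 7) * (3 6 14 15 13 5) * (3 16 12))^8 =((0 4 7)(3 6 14 15 13 5 16 12))^8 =(16)(0 7 4)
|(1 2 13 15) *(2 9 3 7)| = 7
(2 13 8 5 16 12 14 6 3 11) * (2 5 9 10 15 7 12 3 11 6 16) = (2 13 8 9 10 15 7 12 14 16 3 6 11 5) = [0, 1, 13, 6, 4, 2, 11, 12, 9, 10, 15, 5, 14, 8, 16, 7, 3]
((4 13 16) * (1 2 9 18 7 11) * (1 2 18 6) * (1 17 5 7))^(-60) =((1 18)(2 9 6 17 5 7 11)(4 13 16))^(-60) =(18)(2 17 11 6 7 9 5)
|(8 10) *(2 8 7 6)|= 5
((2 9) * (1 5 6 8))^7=(1 8 6 5)(2 9)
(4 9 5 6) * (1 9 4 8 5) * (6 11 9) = (1 6 8 5 11 9) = [0, 6, 2, 3, 4, 11, 8, 7, 5, 1, 10, 9]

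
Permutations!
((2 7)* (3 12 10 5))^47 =(2 7)(3 5 10 12)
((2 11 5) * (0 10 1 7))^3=((0 10 1 7)(2 11 5))^3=(11)(0 7 1 10)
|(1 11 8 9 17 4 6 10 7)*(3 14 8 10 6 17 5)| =20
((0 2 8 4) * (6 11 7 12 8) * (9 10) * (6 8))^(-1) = ((0 2 8 4)(6 11 7 12)(9 10))^(-1) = (0 4 8 2)(6 12 7 11)(9 10)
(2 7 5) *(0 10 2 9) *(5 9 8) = (0 10 2 7 9)(5 8) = [10, 1, 7, 3, 4, 8, 6, 9, 5, 0, 2]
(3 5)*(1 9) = [0, 9, 2, 5, 4, 3, 6, 7, 8, 1] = (1 9)(3 5)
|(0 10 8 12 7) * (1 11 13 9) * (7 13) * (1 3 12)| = 12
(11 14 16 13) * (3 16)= (3 16 13 11 14)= [0, 1, 2, 16, 4, 5, 6, 7, 8, 9, 10, 14, 12, 11, 3, 15, 13]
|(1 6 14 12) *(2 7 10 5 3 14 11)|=|(1 6 11 2 7 10 5 3 14 12)|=10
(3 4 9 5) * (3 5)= (3 4 9)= [0, 1, 2, 4, 9, 5, 6, 7, 8, 3]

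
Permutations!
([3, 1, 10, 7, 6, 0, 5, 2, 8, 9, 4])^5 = (0 4 7 5 10 3 6 2)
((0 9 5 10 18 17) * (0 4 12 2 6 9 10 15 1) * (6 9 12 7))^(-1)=(0 1 15 5 9 2 12 6 7 4 17 18 10)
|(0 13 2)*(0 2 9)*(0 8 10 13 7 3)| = 12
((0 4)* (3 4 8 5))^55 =(8)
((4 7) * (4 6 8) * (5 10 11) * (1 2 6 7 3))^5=((1 2 6 8 4 3)(5 10 11))^5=(1 3 4 8 6 2)(5 11 10)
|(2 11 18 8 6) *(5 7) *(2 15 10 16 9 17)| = |(2 11 18 8 6 15 10 16 9 17)(5 7)| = 10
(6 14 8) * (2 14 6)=(2 14 8)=[0, 1, 14, 3, 4, 5, 6, 7, 2, 9, 10, 11, 12, 13, 8]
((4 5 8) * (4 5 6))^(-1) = (4 6)(5 8)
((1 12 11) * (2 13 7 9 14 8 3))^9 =((1 12 11)(2 13 7 9 14 8 3))^9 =(2 7 14 3 13 9 8)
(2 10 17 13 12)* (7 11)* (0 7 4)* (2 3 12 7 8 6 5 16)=(0 8 6 5 16 2 10 17 13 7 11 4)(3 12)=[8, 1, 10, 12, 0, 16, 5, 11, 6, 9, 17, 4, 3, 7, 14, 15, 2, 13]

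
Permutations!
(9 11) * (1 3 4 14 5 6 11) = [0, 3, 2, 4, 14, 6, 11, 7, 8, 1, 10, 9, 12, 13, 5] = (1 3 4 14 5 6 11 9)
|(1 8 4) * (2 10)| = 6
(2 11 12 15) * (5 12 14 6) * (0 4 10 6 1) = (0 4 10 6 5 12 15 2 11 14 1) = [4, 0, 11, 3, 10, 12, 5, 7, 8, 9, 6, 14, 15, 13, 1, 2]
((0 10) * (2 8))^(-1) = ((0 10)(2 8))^(-1) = (0 10)(2 8)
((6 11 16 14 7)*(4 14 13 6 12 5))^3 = (4 12 14 5 7)(6 13 16 11)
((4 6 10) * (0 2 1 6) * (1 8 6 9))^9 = ((0 2 8 6 10 4)(1 9))^9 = (0 6)(1 9)(2 10)(4 8)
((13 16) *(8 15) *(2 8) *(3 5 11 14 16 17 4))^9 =(3 5 11 14 16 13 17 4)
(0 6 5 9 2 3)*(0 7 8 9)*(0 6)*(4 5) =[0, 1, 3, 7, 5, 6, 4, 8, 9, 2] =(2 3 7 8 9)(4 5 6)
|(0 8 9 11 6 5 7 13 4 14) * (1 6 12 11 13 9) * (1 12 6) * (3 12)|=12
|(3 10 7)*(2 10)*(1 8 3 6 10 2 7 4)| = 7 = |(1 8 3 7 6 10 4)|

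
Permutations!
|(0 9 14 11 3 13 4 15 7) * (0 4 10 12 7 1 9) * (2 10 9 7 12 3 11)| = 12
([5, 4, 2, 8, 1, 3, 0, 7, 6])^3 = (0 8 5 6 3)(1 4)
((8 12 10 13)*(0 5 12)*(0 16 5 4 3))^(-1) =(0 3 4)(5 16 8 13 10 12)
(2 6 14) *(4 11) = (2 6 14)(4 11) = [0, 1, 6, 3, 11, 5, 14, 7, 8, 9, 10, 4, 12, 13, 2]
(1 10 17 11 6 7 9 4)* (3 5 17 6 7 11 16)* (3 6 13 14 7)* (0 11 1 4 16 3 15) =(0 11 15)(1 10 13 14 7 9 16 6)(3 5 17) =[11, 10, 2, 5, 4, 17, 1, 9, 8, 16, 13, 15, 12, 14, 7, 0, 6, 3]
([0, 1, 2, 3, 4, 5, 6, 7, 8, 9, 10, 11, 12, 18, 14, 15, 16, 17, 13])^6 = (18)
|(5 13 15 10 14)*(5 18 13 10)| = |(5 10 14 18 13 15)| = 6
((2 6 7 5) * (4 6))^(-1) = ((2 4 6 7 5))^(-1) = (2 5 7 6 4)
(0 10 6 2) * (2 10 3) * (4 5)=(0 3 2)(4 5)(6 10)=[3, 1, 0, 2, 5, 4, 10, 7, 8, 9, 6]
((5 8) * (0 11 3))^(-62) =((0 11 3)(5 8))^(-62) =(0 11 3)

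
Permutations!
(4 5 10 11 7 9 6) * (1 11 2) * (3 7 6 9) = (1 11 6 4 5 10 2)(3 7) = [0, 11, 1, 7, 5, 10, 4, 3, 8, 9, 2, 6]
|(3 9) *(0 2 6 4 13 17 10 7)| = |(0 2 6 4 13 17 10 7)(3 9)| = 8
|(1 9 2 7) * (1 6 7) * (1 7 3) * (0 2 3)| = 12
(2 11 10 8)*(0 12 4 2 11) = [12, 1, 0, 3, 2, 5, 6, 7, 11, 9, 8, 10, 4] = (0 12 4 2)(8 11 10)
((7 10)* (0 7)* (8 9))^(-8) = (0 7 10)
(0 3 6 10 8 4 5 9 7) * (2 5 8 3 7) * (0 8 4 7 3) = (0 3 6 10)(2 5 9)(7 8) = [3, 1, 5, 6, 4, 9, 10, 8, 7, 2, 0]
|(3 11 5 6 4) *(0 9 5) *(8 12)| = |(0 9 5 6 4 3 11)(8 12)| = 14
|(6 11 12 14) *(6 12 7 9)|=4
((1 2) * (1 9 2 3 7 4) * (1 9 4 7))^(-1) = (1 3)(2 9 4)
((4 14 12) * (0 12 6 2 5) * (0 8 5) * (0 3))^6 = ((0 12 4 14 6 2 3)(5 8))^6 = (0 3 2 6 14 4 12)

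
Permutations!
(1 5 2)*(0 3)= (0 3)(1 5 2)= [3, 5, 1, 0, 4, 2]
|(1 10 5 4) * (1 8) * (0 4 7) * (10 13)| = 8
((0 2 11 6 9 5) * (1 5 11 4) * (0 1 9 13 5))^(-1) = (0 1 5 13 6 11 9 4 2)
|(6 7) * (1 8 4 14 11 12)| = 6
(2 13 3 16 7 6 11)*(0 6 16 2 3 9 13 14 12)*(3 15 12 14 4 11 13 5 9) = (0 6 13 3 2 4 11 15 12)(5 9)(7 16) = [6, 1, 4, 2, 11, 9, 13, 16, 8, 5, 10, 15, 0, 3, 14, 12, 7]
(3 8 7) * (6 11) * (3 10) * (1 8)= (1 8 7 10 3)(6 11)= [0, 8, 2, 1, 4, 5, 11, 10, 7, 9, 3, 6]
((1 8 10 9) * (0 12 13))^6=((0 12 13)(1 8 10 9))^6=(13)(1 10)(8 9)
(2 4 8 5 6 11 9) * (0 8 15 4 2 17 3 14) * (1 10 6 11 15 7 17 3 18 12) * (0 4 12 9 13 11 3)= (0 8 5 3 14 4 7 17 18 9)(1 10 6 15 12)(11 13)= [8, 10, 2, 14, 7, 3, 15, 17, 5, 0, 6, 13, 1, 11, 4, 12, 16, 18, 9]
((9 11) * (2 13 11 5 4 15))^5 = ((2 13 11 9 5 4 15))^5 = (2 4 9 13 15 5 11)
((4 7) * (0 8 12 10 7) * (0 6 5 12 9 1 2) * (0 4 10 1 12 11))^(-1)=((0 8 9 12 1 2 4 6 5 11)(7 10))^(-1)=(0 11 5 6 4 2 1 12 9 8)(7 10)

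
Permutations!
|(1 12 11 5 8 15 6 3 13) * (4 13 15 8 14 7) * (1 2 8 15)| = 13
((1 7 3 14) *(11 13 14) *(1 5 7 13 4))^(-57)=(1 4 11 3 7 5 14 13)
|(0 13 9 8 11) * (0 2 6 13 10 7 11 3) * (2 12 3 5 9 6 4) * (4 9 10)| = |(0 4 2 9 8 5 10 7 11 12 3)(6 13)| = 22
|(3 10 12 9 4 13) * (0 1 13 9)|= |(0 1 13 3 10 12)(4 9)|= 6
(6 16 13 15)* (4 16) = (4 16 13 15 6) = [0, 1, 2, 3, 16, 5, 4, 7, 8, 9, 10, 11, 12, 15, 14, 6, 13]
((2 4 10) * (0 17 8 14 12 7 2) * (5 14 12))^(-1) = ((0 17 8 12 7 2 4 10)(5 14))^(-1) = (0 10 4 2 7 12 8 17)(5 14)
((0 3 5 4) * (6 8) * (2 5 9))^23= ((0 3 9 2 5 4)(6 8))^23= (0 4 5 2 9 3)(6 8)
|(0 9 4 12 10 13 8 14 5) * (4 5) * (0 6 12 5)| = 8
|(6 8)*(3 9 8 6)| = |(3 9 8)| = 3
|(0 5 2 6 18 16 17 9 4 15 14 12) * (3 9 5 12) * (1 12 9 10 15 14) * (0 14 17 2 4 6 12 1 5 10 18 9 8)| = |(0 8)(2 12 14 3 18 16)(4 17 10 15 5)(6 9)| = 30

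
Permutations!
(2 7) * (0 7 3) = (0 7 2 3) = [7, 1, 3, 0, 4, 5, 6, 2]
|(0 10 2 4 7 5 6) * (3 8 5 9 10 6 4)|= 8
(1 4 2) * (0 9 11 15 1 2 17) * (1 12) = (0 9 11 15 12 1 4 17) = [9, 4, 2, 3, 17, 5, 6, 7, 8, 11, 10, 15, 1, 13, 14, 12, 16, 0]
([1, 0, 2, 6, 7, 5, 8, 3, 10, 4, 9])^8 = (3 6 8 10 9 4 7)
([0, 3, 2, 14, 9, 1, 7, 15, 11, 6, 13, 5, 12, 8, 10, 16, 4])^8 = [0, 1, 2, 3, 6, 5, 15, 16, 8, 7, 10, 11, 12, 13, 14, 4, 9]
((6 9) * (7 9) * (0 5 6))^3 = (0 7 5 9 6)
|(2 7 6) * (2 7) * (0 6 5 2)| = 5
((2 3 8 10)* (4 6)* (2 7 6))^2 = ((2 3 8 10 7 6 4))^2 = (2 8 7 4 3 10 6)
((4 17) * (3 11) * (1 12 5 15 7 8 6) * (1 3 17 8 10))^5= ((1 12 5 15 7 10)(3 11 17 4 8 6))^5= (1 10 7 15 5 12)(3 6 8 4 17 11)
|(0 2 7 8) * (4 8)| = 5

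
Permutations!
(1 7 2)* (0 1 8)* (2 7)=[1, 2, 8, 3, 4, 5, 6, 7, 0]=(0 1 2 8)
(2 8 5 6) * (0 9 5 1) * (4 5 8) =(0 9 8 1)(2 4 5 6) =[9, 0, 4, 3, 5, 6, 2, 7, 1, 8]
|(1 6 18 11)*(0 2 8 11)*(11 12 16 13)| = 10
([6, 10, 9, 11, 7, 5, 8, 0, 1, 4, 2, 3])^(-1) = [7, 8, 10, 11, 9, 5, 0, 4, 6, 2, 1, 3]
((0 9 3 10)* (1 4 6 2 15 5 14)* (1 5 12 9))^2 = (0 4 2 12 3)(1 6 15 9 10)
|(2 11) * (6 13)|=|(2 11)(6 13)|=2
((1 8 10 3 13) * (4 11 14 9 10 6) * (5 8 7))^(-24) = (14)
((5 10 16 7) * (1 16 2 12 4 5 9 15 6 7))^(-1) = (1 16)(2 10 5 4 12)(6 15 9 7)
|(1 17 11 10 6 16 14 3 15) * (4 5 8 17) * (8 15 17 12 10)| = |(1 4 5 15)(3 17 11 8 12 10 6 16 14)| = 36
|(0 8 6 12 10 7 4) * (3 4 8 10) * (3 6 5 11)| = 8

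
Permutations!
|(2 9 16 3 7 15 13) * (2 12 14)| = 9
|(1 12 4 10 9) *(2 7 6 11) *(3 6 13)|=|(1 12 4 10 9)(2 7 13 3 6 11)|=30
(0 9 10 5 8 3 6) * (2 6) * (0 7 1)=(0 9 10 5 8 3 2 6 7 1)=[9, 0, 6, 2, 4, 8, 7, 1, 3, 10, 5]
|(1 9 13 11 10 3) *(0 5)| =6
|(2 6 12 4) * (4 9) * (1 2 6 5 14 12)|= |(1 2 5 14 12 9 4 6)|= 8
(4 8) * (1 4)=(1 4 8)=[0, 4, 2, 3, 8, 5, 6, 7, 1]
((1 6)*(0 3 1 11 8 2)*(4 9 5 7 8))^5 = ((0 3 1 6 11 4 9 5 7 8 2))^5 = (0 4 2 11 8 6 7 1 5 3 9)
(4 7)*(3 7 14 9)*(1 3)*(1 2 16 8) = (1 3 7 4 14 9 2 16 8) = [0, 3, 16, 7, 14, 5, 6, 4, 1, 2, 10, 11, 12, 13, 9, 15, 8]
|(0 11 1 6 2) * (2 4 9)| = 7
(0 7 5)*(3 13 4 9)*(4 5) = [7, 1, 2, 13, 9, 0, 6, 4, 8, 3, 10, 11, 12, 5] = (0 7 4 9 3 13 5)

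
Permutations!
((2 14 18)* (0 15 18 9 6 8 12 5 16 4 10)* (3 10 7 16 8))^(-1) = ((0 15 18 2 14 9 6 3 10)(4 7 16)(5 8 12))^(-1) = (0 10 3 6 9 14 2 18 15)(4 16 7)(5 12 8)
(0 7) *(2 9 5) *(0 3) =(0 7 3)(2 9 5) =[7, 1, 9, 0, 4, 2, 6, 3, 8, 5]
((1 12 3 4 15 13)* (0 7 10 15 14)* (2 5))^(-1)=((0 7 10 15 13 1 12 3 4 14)(2 5))^(-1)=(0 14 4 3 12 1 13 15 10 7)(2 5)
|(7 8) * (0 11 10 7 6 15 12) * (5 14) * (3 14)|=24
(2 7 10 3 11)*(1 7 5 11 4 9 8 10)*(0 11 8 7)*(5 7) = (0 11 2 7 1)(3 4 9 5 8 10) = [11, 0, 7, 4, 9, 8, 6, 1, 10, 5, 3, 2]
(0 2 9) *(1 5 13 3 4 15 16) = (0 2 9)(1 5 13 3 4 15 16) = [2, 5, 9, 4, 15, 13, 6, 7, 8, 0, 10, 11, 12, 3, 14, 16, 1]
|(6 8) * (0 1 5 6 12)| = 6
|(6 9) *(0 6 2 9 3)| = 6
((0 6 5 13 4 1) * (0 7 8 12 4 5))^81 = (0 6)(1 7 8 12 4)(5 13)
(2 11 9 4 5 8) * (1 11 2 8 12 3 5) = [0, 11, 2, 5, 1, 12, 6, 7, 8, 4, 10, 9, 3] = (1 11 9 4)(3 5 12)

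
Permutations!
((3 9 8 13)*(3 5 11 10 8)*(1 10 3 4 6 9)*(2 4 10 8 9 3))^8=((1 8 13 5 11 2 4 6 3)(9 10))^8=(1 3 6 4 2 11 5 13 8)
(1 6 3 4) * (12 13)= (1 6 3 4)(12 13)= [0, 6, 2, 4, 1, 5, 3, 7, 8, 9, 10, 11, 13, 12]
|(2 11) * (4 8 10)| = 6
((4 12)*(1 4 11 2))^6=(1 4 12 11 2)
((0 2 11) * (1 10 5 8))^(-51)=(11)(1 10 5 8)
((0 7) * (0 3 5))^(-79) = (0 7 3 5) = ((0 7 3 5))^(-79)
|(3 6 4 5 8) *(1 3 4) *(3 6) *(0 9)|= 6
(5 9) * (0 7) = (0 7)(5 9) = [7, 1, 2, 3, 4, 9, 6, 0, 8, 5]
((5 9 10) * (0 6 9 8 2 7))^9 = (0 6 9 10 5 8 2 7)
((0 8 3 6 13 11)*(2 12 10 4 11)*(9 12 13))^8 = (13)(0 11 4 10 12 9 6 3 8)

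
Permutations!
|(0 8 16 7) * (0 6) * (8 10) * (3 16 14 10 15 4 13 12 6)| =6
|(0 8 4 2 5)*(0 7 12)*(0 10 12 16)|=14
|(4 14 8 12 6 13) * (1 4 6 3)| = |(1 4 14 8 12 3)(6 13)| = 6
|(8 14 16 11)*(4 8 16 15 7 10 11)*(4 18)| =9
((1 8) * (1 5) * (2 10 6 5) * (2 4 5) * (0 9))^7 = ((0 9)(1 8 4 5)(2 10 6))^7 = (0 9)(1 5 4 8)(2 10 6)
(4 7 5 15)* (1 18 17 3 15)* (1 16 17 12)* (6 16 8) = (1 18 12)(3 15 4 7 5 8 6 16 17) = [0, 18, 2, 15, 7, 8, 16, 5, 6, 9, 10, 11, 1, 13, 14, 4, 17, 3, 12]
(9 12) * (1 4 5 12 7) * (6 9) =(1 4 5 12 6 9 7) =[0, 4, 2, 3, 5, 12, 9, 1, 8, 7, 10, 11, 6]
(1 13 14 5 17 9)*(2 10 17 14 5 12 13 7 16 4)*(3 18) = (1 7 16 4 2 10 17 9)(3 18)(5 14 12 13) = [0, 7, 10, 18, 2, 14, 6, 16, 8, 1, 17, 11, 13, 5, 12, 15, 4, 9, 3]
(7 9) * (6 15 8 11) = (6 15 8 11)(7 9) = [0, 1, 2, 3, 4, 5, 15, 9, 11, 7, 10, 6, 12, 13, 14, 8]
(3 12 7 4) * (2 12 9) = (2 12 7 4 3 9) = [0, 1, 12, 9, 3, 5, 6, 4, 8, 2, 10, 11, 7]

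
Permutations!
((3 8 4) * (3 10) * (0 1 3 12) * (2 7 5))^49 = (12)(2 7 5)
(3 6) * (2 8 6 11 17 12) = (2 8 6 3 11 17 12) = [0, 1, 8, 11, 4, 5, 3, 7, 6, 9, 10, 17, 2, 13, 14, 15, 16, 12]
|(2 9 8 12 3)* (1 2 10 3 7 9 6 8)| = |(1 2 6 8 12 7 9)(3 10)| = 14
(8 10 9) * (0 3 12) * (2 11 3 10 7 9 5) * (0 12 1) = (12)(0 10 5 2 11 3 1)(7 9 8) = [10, 0, 11, 1, 4, 2, 6, 9, 7, 8, 5, 3, 12]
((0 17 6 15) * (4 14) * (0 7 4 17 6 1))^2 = (0 15 4 17)(1 6 7 14)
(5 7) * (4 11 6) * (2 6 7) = (2 6 4 11 7 5) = [0, 1, 6, 3, 11, 2, 4, 5, 8, 9, 10, 7]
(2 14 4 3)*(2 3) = (2 14 4) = [0, 1, 14, 3, 2, 5, 6, 7, 8, 9, 10, 11, 12, 13, 4]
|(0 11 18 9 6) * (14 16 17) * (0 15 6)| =|(0 11 18 9)(6 15)(14 16 17)| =12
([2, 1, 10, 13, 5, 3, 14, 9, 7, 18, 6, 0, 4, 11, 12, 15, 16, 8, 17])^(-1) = (0 11 13 3 5 4 12 14 6 10 2)(7 8 17 18 9)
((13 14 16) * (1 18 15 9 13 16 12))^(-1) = (1 12 14 13 9 15 18)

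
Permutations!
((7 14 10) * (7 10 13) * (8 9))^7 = ((7 14 13)(8 9))^7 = (7 14 13)(8 9)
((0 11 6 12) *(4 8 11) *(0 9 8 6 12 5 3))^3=((0 4 6 5 3)(8 11 12 9))^3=(0 5 4 3 6)(8 9 12 11)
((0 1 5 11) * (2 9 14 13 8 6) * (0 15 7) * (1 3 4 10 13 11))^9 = ((0 3 4 10 13 8 6 2 9 14 11 15 7)(1 5))^9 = (0 14 8 3 11 6 4 15 2 10 7 9 13)(1 5)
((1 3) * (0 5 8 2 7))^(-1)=(0 7 2 8 5)(1 3)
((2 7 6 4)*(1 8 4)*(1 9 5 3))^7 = ((1 8 4 2 7 6 9 5 3))^7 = (1 5 6 2 8 3 9 7 4)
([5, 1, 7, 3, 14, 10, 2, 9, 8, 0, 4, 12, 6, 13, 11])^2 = [10, 1, 9, 3, 11, 4, 7, 0, 8, 5, 14, 6, 2, 13, 12]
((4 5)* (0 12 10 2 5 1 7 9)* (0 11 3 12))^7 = (1 2 3 7 5 12 9 4 10 11)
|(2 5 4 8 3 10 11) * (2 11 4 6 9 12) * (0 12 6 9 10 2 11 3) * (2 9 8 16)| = 12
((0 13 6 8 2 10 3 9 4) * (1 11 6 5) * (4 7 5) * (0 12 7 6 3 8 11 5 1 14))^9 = (0 13 4 12 7 1 5 14)(3 9 6 11)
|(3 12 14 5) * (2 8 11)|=12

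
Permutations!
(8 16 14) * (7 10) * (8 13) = (7 10)(8 16 14 13) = [0, 1, 2, 3, 4, 5, 6, 10, 16, 9, 7, 11, 12, 8, 13, 15, 14]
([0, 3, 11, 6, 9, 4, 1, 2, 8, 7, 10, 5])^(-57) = [0, 1, 4, 3, 2, 7, 6, 5, 8, 11, 10, 9]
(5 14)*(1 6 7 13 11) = (1 6 7 13 11)(5 14) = [0, 6, 2, 3, 4, 14, 7, 13, 8, 9, 10, 1, 12, 11, 5]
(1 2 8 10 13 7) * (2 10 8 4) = (1 10 13 7)(2 4) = [0, 10, 4, 3, 2, 5, 6, 1, 8, 9, 13, 11, 12, 7]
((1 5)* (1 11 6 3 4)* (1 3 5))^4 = ((3 4)(5 11 6))^4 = (5 11 6)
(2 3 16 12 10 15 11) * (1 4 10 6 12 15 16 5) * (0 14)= [14, 4, 3, 5, 10, 1, 12, 7, 8, 9, 16, 2, 6, 13, 0, 11, 15]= (0 14)(1 4 10 16 15 11 2 3 5)(6 12)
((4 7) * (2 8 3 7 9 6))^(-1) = (2 6 9 4 7 3 8)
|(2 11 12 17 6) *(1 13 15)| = 15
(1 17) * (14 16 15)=(1 17)(14 16 15)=[0, 17, 2, 3, 4, 5, 6, 7, 8, 9, 10, 11, 12, 13, 16, 14, 15, 1]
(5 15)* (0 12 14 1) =(0 12 14 1)(5 15) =[12, 0, 2, 3, 4, 15, 6, 7, 8, 9, 10, 11, 14, 13, 1, 5]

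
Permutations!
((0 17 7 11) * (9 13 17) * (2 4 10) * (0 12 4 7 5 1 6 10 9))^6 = (1 12)(2 13)(4 6)(5 11)(7 17)(9 10)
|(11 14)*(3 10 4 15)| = |(3 10 4 15)(11 14)| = 4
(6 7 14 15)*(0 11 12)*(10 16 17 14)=[11, 1, 2, 3, 4, 5, 7, 10, 8, 9, 16, 12, 0, 13, 15, 6, 17, 14]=(0 11 12)(6 7 10 16 17 14 15)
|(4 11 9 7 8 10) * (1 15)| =6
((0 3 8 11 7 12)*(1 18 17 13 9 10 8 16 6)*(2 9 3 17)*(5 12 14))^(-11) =(0 1 11 17 18 7 13 2 14 3 9 5 16 10 12 6 8)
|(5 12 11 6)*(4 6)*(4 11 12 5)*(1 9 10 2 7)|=|(12)(1 9 10 2 7)(4 6)|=10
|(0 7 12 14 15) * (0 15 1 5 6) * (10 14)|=|(15)(0 7 12 10 14 1 5 6)|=8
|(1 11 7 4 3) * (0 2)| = |(0 2)(1 11 7 4 3)| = 10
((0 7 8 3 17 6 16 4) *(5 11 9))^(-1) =(0 4 16 6 17 3 8 7)(5 9 11)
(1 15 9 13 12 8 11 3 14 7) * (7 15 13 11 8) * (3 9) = (1 13 12 7)(3 14 15)(9 11) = [0, 13, 2, 14, 4, 5, 6, 1, 8, 11, 10, 9, 7, 12, 15, 3]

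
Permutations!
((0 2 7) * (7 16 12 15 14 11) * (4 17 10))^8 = (4 10 17)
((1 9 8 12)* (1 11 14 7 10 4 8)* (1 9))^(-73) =((4 8 12 11 14 7 10))^(-73) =(4 14 8 7 12 10 11)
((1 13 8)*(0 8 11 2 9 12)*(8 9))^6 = ((0 9 12)(1 13 11 2 8))^6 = (1 13 11 2 8)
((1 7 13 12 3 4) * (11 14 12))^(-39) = ((1 7 13 11 14 12 3 4))^(-39) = (1 7 13 11 14 12 3 4)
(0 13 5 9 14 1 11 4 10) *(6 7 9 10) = (0 13 5 10)(1 11 4 6 7 9 14) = [13, 11, 2, 3, 6, 10, 7, 9, 8, 14, 0, 4, 12, 5, 1]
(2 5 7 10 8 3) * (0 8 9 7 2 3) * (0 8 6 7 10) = (0 6 7)(2 5)(9 10) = [6, 1, 5, 3, 4, 2, 7, 0, 8, 10, 9]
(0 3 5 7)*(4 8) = [3, 1, 2, 5, 8, 7, 6, 0, 4] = (0 3 5 7)(4 8)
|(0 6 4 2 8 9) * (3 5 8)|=|(0 6 4 2 3 5 8 9)|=8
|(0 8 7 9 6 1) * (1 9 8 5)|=6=|(0 5 1)(6 9)(7 8)|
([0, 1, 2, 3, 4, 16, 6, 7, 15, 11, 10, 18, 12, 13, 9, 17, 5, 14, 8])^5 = [0, 1, 2, 3, 4, 16, 6, 7, 11, 17, 10, 14, 12, 13, 15, 18, 5, 8, 9]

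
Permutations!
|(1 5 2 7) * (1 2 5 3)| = 2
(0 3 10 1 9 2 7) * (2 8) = [3, 9, 7, 10, 4, 5, 6, 0, 2, 8, 1] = (0 3 10 1 9 8 2 7)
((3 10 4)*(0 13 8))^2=((0 13 8)(3 10 4))^2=(0 8 13)(3 4 10)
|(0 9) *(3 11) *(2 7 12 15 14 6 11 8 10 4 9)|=|(0 2 7 12 15 14 6 11 3 8 10 4 9)|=13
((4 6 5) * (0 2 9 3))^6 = (0 9)(2 3)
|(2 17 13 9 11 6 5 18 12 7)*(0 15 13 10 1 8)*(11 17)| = 56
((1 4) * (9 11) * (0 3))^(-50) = (11) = ((0 3)(1 4)(9 11))^(-50)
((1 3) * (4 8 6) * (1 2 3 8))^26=((1 8 6 4)(2 3))^26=(1 6)(4 8)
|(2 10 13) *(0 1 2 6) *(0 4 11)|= |(0 1 2 10 13 6 4 11)|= 8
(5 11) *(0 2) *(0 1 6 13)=(0 2 1 6 13)(5 11)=[2, 6, 1, 3, 4, 11, 13, 7, 8, 9, 10, 5, 12, 0]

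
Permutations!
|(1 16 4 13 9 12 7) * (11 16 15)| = |(1 15 11 16 4 13 9 12 7)| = 9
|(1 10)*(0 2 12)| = |(0 2 12)(1 10)| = 6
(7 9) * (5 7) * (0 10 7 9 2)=(0 10 7 2)(5 9)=[10, 1, 0, 3, 4, 9, 6, 2, 8, 5, 7]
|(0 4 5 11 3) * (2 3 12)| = |(0 4 5 11 12 2 3)| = 7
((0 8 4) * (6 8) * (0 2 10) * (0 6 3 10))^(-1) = (0 2 4 8 6 10 3)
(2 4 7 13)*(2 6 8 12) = (2 4 7 13 6 8 12) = [0, 1, 4, 3, 7, 5, 8, 13, 12, 9, 10, 11, 2, 6]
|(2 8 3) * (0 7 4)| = 3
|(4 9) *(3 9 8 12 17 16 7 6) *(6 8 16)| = 9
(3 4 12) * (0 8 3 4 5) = (0 8 3 5)(4 12) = [8, 1, 2, 5, 12, 0, 6, 7, 3, 9, 10, 11, 4]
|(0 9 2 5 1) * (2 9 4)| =5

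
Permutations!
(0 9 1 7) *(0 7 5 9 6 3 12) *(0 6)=(1 5 9)(3 12 6)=[0, 5, 2, 12, 4, 9, 3, 7, 8, 1, 10, 11, 6]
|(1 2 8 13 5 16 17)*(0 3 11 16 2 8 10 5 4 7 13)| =21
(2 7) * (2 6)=[0, 1, 7, 3, 4, 5, 2, 6]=(2 7 6)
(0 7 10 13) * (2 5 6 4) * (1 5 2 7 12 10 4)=[12, 5, 2, 3, 7, 6, 1, 4, 8, 9, 13, 11, 10, 0]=(0 12 10 13)(1 5 6)(4 7)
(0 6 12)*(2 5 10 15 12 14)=(0 6 14 2 5 10 15 12)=[6, 1, 5, 3, 4, 10, 14, 7, 8, 9, 15, 11, 0, 13, 2, 12]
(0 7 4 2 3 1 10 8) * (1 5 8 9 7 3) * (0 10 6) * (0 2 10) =(0 3 5 8)(1 6 2)(4 10 9 7) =[3, 6, 1, 5, 10, 8, 2, 4, 0, 7, 9]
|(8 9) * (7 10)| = 2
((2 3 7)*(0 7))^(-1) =(0 3 2 7)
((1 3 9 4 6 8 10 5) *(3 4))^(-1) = ((1 4 6 8 10 5)(3 9))^(-1) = (1 5 10 8 6 4)(3 9)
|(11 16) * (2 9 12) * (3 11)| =3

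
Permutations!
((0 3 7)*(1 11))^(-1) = ((0 3 7)(1 11))^(-1) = (0 7 3)(1 11)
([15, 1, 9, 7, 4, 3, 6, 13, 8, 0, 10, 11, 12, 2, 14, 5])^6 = [2, 1, 7, 15, 4, 0, 6, 5, 8, 13, 10, 11, 12, 3, 14, 9]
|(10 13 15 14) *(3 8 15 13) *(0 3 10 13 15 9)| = 12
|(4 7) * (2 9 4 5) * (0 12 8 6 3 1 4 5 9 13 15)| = |(0 12 8 6 3 1 4 7 9 5 2 13 15)| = 13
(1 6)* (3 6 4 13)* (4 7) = (1 7 4 13 3 6) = [0, 7, 2, 6, 13, 5, 1, 4, 8, 9, 10, 11, 12, 3]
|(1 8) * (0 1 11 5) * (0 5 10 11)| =6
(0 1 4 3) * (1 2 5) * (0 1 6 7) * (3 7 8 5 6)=(0 2 6 8 5 3 1 4 7)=[2, 4, 6, 1, 7, 3, 8, 0, 5]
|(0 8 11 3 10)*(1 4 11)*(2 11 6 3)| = 14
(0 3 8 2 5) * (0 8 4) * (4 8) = (0 3 8 2 5 4) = [3, 1, 5, 8, 0, 4, 6, 7, 2]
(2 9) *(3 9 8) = [0, 1, 8, 9, 4, 5, 6, 7, 3, 2] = (2 8 3 9)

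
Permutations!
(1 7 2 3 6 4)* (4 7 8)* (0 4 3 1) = (0 4)(1 8 3 6 7 2) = [4, 8, 1, 6, 0, 5, 7, 2, 3]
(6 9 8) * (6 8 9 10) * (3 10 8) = (3 10 6 8) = [0, 1, 2, 10, 4, 5, 8, 7, 3, 9, 6]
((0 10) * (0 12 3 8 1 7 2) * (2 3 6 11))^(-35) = ((0 10 12 6 11 2)(1 7 3 8))^(-35) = (0 10 12 6 11 2)(1 7 3 8)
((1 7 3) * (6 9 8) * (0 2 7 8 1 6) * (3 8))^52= ((0 2 7 8)(1 3 6 9))^52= (9)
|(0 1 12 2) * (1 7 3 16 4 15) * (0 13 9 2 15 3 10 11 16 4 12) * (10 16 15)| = 24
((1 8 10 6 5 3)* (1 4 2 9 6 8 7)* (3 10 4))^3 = (1 7)(2 5 4 6 8 9 10)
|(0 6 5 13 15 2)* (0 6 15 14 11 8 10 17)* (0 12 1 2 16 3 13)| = |(0 15 16 3 13 14 11 8 10 17 12 1 2 6 5)| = 15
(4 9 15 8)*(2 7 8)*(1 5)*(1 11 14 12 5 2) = [0, 2, 7, 3, 9, 11, 6, 8, 4, 15, 10, 14, 5, 13, 12, 1] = (1 2 7 8 4 9 15)(5 11 14 12)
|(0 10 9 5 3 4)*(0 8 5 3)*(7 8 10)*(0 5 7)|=|(3 4 10 9)(7 8)|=4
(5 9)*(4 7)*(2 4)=(2 4 7)(5 9)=[0, 1, 4, 3, 7, 9, 6, 2, 8, 5]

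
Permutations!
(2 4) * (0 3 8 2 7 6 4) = (0 3 8 2)(4 7 6) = [3, 1, 0, 8, 7, 5, 4, 6, 2]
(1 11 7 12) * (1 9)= [0, 11, 2, 3, 4, 5, 6, 12, 8, 1, 10, 7, 9]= (1 11 7 12 9)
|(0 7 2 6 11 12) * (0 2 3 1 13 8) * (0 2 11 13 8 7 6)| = |(0 6 13 7 3 1 8 2)(11 12)| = 8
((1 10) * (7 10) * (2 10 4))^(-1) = (1 10 2 4 7)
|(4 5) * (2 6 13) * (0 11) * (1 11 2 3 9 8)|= 18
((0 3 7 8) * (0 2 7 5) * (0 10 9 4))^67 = (0 3 5 10 9 4)(2 7 8)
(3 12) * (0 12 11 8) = (0 12 3 11 8) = [12, 1, 2, 11, 4, 5, 6, 7, 0, 9, 10, 8, 3]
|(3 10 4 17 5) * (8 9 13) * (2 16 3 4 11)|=|(2 16 3 10 11)(4 17 5)(8 9 13)|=15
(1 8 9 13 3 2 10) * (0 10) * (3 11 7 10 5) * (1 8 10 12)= (0 5 3 2)(1 10 8 9 13 11 7 12)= [5, 10, 0, 2, 4, 3, 6, 12, 9, 13, 8, 7, 1, 11]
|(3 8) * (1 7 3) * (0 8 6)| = |(0 8 1 7 3 6)| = 6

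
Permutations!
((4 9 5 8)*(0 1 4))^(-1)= (0 8 5 9 4 1)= ((0 1 4 9 5 8))^(-1)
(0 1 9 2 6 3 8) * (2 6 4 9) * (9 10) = (0 1 2 4 10 9 6 3 8) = [1, 2, 4, 8, 10, 5, 3, 7, 0, 6, 9]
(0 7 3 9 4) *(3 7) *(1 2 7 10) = (0 3 9 4)(1 2 7 10) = [3, 2, 7, 9, 0, 5, 6, 10, 8, 4, 1]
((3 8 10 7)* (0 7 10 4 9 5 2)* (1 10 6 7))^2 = ((0 1 10 6 7 3 8 4 9 5 2))^2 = (0 10 7 8 9 2 1 6 3 4 5)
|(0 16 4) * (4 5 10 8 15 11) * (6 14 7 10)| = 11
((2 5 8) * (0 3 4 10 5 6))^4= (0 5)(2 4)(3 8)(6 10)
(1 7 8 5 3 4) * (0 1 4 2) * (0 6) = (0 1 7 8 5 3 2 6) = [1, 7, 6, 2, 4, 3, 0, 8, 5]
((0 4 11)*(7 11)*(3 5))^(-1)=((0 4 7 11)(3 5))^(-1)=(0 11 7 4)(3 5)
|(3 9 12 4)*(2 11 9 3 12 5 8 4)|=7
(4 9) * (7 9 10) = (4 10 7 9) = [0, 1, 2, 3, 10, 5, 6, 9, 8, 4, 7]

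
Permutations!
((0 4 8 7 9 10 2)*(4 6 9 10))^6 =(0 10 8 9)(2 7 4 6)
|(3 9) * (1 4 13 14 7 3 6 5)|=9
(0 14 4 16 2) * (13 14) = (0 13 14 4 16 2) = [13, 1, 0, 3, 16, 5, 6, 7, 8, 9, 10, 11, 12, 14, 4, 15, 2]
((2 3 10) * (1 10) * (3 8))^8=(1 8 10 3 2)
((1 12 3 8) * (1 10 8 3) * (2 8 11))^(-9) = ((1 12)(2 8 10 11))^(-9) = (1 12)(2 11 10 8)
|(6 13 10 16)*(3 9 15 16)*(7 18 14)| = |(3 9 15 16 6 13 10)(7 18 14)| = 21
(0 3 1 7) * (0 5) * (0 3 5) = [5, 7, 2, 1, 4, 3, 6, 0] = (0 5 3 1 7)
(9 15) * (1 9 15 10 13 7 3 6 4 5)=(15)(1 9 10 13 7 3 6 4 5)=[0, 9, 2, 6, 5, 1, 4, 3, 8, 10, 13, 11, 12, 7, 14, 15]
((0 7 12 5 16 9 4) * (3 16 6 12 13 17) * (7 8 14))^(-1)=((0 8 14 7 13 17 3 16 9 4)(5 6 12))^(-1)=(0 4 9 16 3 17 13 7 14 8)(5 12 6)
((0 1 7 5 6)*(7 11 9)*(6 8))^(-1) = ((0 1 11 9 7 5 8 6))^(-1) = (0 6 8 5 7 9 11 1)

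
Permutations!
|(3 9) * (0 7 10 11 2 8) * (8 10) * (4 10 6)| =|(0 7 8)(2 6 4 10 11)(3 9)| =30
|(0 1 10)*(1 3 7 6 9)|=7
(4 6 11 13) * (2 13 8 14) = (2 13 4 6 11 8 14) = [0, 1, 13, 3, 6, 5, 11, 7, 14, 9, 10, 8, 12, 4, 2]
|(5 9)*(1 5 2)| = 4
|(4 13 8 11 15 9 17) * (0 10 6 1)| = 28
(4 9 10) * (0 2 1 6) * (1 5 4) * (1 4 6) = [2, 1, 5, 3, 9, 6, 0, 7, 8, 10, 4] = (0 2 5 6)(4 9 10)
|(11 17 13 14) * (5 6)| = |(5 6)(11 17 13 14)| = 4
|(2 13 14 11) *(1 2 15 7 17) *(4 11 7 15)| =6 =|(1 2 13 14 7 17)(4 11)|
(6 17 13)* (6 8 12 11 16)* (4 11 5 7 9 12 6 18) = (4 11 16 18)(5 7 9 12)(6 17 13 8) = [0, 1, 2, 3, 11, 7, 17, 9, 6, 12, 10, 16, 5, 8, 14, 15, 18, 13, 4]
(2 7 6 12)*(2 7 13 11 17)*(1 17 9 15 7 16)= (1 17 2 13 11 9 15 7 6 12 16)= [0, 17, 13, 3, 4, 5, 12, 6, 8, 15, 10, 9, 16, 11, 14, 7, 1, 2]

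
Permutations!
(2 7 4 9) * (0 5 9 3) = (0 5 9 2 7 4 3) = [5, 1, 7, 0, 3, 9, 6, 4, 8, 2]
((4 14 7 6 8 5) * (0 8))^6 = ((0 8 5 4 14 7 6))^6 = (0 6 7 14 4 5 8)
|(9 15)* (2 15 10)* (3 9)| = |(2 15 3 9 10)| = 5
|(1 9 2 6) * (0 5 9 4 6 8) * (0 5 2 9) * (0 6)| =7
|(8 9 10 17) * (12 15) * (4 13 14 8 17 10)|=10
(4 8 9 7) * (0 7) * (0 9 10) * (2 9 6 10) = (0 7 4 8 2 9 6 10) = [7, 1, 9, 3, 8, 5, 10, 4, 2, 6, 0]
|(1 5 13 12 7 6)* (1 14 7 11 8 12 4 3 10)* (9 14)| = |(1 5 13 4 3 10)(6 9 14 7)(8 12 11)| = 12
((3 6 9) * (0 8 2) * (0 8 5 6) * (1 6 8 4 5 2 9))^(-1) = ((0 2 4 5 8 9 3)(1 6))^(-1) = (0 3 9 8 5 4 2)(1 6)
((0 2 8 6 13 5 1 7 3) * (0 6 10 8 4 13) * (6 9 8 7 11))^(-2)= ((0 2 4 13 5 1 11 6)(3 9 8 10 7))^(-2)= (0 11 5 4)(1 13 2 6)(3 10 9 7 8)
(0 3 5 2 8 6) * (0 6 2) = (0 3 5)(2 8) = [3, 1, 8, 5, 4, 0, 6, 7, 2]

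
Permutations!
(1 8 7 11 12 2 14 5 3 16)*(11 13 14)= (1 8 7 13 14 5 3 16)(2 11 12)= [0, 8, 11, 16, 4, 3, 6, 13, 7, 9, 10, 12, 2, 14, 5, 15, 1]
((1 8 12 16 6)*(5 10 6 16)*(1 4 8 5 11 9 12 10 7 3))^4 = ((16)(1 5 7 3)(4 8 10 6)(9 12 11))^4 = (16)(9 12 11)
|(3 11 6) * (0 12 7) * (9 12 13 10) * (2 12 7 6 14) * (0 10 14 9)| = |(0 13 14 2 12 6 3 11 9 7 10)| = 11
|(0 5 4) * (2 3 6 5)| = |(0 2 3 6 5 4)| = 6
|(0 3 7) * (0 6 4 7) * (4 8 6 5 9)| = |(0 3)(4 7 5 9)(6 8)| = 4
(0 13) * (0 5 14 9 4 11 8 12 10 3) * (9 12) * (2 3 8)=[13, 1, 3, 0, 11, 14, 6, 7, 9, 4, 8, 2, 10, 5, 12]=(0 13 5 14 12 10 8 9 4 11 2 3)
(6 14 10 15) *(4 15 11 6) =(4 15)(6 14 10 11) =[0, 1, 2, 3, 15, 5, 14, 7, 8, 9, 11, 6, 12, 13, 10, 4]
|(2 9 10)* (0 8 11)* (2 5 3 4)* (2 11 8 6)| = |(0 6 2 9 10 5 3 4 11)| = 9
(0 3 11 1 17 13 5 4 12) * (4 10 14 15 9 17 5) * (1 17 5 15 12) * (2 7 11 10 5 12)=(0 3 10 14 2 7 11 17 13 4 1 15 9 12)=[3, 15, 7, 10, 1, 5, 6, 11, 8, 12, 14, 17, 0, 4, 2, 9, 16, 13]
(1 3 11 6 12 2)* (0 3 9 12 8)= (0 3 11 6 8)(1 9 12 2)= [3, 9, 1, 11, 4, 5, 8, 7, 0, 12, 10, 6, 2]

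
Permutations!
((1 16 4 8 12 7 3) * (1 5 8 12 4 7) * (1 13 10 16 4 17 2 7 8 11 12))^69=(1 4)(2 5 13 8 7 11 10 17 3 12 16)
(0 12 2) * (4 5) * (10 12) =(0 10 12 2)(4 5) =[10, 1, 0, 3, 5, 4, 6, 7, 8, 9, 12, 11, 2]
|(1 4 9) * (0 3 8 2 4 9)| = 10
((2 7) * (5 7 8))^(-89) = ((2 8 5 7))^(-89) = (2 7 5 8)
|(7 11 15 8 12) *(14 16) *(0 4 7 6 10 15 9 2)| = 30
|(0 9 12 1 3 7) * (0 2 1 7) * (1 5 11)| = |(0 9 12 7 2 5 11 1 3)| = 9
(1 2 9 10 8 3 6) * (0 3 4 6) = (0 3)(1 2 9 10 8 4 6) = [3, 2, 9, 0, 6, 5, 1, 7, 4, 10, 8]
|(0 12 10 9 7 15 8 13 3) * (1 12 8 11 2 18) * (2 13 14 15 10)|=|(0 8 14 15 11 13 3)(1 12 2 18)(7 10 9)|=84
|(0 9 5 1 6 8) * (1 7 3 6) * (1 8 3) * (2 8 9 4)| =|(0 4 2 8)(1 9 5 7)(3 6)| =4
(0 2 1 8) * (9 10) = (0 2 1 8)(9 10) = [2, 8, 1, 3, 4, 5, 6, 7, 0, 10, 9]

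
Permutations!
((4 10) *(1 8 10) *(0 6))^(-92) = (10)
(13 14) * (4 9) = (4 9)(13 14) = [0, 1, 2, 3, 9, 5, 6, 7, 8, 4, 10, 11, 12, 14, 13]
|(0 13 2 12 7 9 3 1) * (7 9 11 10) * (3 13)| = |(0 3 1)(2 12 9 13)(7 11 10)| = 12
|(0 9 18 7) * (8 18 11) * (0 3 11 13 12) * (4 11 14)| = |(0 9 13 12)(3 14 4 11 8 18 7)| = 28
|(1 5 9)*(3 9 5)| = |(1 3 9)| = 3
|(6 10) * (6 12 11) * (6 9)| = 5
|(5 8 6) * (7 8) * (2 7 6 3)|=4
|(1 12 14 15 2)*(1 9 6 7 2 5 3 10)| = |(1 12 14 15 5 3 10)(2 9 6 7)| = 28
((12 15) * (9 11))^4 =(15)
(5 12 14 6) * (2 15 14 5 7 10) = (2 15 14 6 7 10)(5 12) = [0, 1, 15, 3, 4, 12, 7, 10, 8, 9, 2, 11, 5, 13, 6, 14]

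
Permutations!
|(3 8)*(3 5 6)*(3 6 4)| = 4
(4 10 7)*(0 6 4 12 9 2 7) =(0 6 4 10)(2 7 12 9) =[6, 1, 7, 3, 10, 5, 4, 12, 8, 2, 0, 11, 9]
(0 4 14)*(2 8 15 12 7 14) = (0 4 2 8 15 12 7 14) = [4, 1, 8, 3, 2, 5, 6, 14, 15, 9, 10, 11, 7, 13, 0, 12]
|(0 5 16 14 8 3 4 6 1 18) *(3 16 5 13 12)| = |(0 13 12 3 4 6 1 18)(8 16 14)| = 24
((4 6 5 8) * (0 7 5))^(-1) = ((0 7 5 8 4 6))^(-1) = (0 6 4 8 5 7)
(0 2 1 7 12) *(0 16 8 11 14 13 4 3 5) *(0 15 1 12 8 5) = (0 2 12 16 5 15 1 7 8 11 14 13 4 3) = [2, 7, 12, 0, 3, 15, 6, 8, 11, 9, 10, 14, 16, 4, 13, 1, 5]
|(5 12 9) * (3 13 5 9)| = 4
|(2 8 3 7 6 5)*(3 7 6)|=|(2 8 7 3 6 5)|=6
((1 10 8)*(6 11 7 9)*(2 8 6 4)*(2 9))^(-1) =(1 8 2 7 11 6 10)(4 9)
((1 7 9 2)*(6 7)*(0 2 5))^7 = ((0 2 1 6 7 9 5))^7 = (9)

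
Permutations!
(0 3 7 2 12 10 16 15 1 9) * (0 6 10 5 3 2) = (0 2 12 5 3 7)(1 9 6 10 16 15) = [2, 9, 12, 7, 4, 3, 10, 0, 8, 6, 16, 11, 5, 13, 14, 1, 15]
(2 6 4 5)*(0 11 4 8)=(0 11 4 5 2 6 8)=[11, 1, 6, 3, 5, 2, 8, 7, 0, 9, 10, 4]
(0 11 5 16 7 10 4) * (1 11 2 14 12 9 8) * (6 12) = [2, 11, 14, 3, 0, 16, 12, 10, 1, 8, 4, 5, 9, 13, 6, 15, 7] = (0 2 14 6 12 9 8 1 11 5 16 7 10 4)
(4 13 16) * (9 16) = (4 13 9 16) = [0, 1, 2, 3, 13, 5, 6, 7, 8, 16, 10, 11, 12, 9, 14, 15, 4]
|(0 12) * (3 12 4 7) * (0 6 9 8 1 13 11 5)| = 12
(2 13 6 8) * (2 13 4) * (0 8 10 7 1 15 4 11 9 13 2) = [8, 15, 11, 3, 0, 5, 10, 1, 2, 13, 7, 9, 12, 6, 14, 4] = (0 8 2 11 9 13 6 10 7 1 15 4)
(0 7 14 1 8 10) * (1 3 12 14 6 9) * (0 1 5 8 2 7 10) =(0 10 1 2 7 6 9 5 8)(3 12 14) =[10, 2, 7, 12, 4, 8, 9, 6, 0, 5, 1, 11, 14, 13, 3]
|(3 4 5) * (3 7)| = 4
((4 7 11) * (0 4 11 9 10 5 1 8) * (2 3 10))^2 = (11)(0 7 2 10 1)(3 5 8 4 9)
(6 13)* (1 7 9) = (1 7 9)(6 13) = [0, 7, 2, 3, 4, 5, 13, 9, 8, 1, 10, 11, 12, 6]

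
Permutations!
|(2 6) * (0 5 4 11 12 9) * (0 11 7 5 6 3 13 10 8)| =21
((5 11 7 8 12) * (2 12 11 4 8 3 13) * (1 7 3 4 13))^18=((1 7 4 8 11 3)(2 12 5 13))^18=(2 5)(12 13)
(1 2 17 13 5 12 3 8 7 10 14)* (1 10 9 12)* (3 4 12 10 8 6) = (1 2 17 13 5)(3 6)(4 12)(7 9 10 14 8) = [0, 2, 17, 6, 12, 1, 3, 9, 7, 10, 14, 11, 4, 5, 8, 15, 16, 13]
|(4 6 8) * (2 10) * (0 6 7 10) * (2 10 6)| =4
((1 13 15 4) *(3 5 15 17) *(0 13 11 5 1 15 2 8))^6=(0 5 3)(1 13 2)(8 11 17)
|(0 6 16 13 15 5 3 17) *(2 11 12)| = |(0 6 16 13 15 5 3 17)(2 11 12)| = 24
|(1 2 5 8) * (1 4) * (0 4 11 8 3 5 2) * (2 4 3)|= |(0 3 5 2 4 1)(8 11)|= 6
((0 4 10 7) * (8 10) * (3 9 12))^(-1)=(0 7 10 8 4)(3 12 9)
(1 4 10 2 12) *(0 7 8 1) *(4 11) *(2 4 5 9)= (0 7 8 1 11 5 9 2 12)(4 10)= [7, 11, 12, 3, 10, 9, 6, 8, 1, 2, 4, 5, 0]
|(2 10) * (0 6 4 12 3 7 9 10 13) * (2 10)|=|(0 6 4 12 3 7 9 2 13)|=9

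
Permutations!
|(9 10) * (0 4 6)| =6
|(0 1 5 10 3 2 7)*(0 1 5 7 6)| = |(0 5 10 3 2 6)(1 7)| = 6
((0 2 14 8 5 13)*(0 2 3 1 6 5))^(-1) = (0 8 14 2 13 5 6 1 3)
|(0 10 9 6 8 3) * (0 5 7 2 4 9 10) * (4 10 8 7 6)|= |(2 10 8 3 5 6 7)(4 9)|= 14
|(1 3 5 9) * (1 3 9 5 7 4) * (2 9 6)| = 7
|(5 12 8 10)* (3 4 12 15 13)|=|(3 4 12 8 10 5 15 13)|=8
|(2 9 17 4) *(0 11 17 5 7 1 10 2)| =12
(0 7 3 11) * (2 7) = [2, 1, 7, 11, 4, 5, 6, 3, 8, 9, 10, 0] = (0 2 7 3 11)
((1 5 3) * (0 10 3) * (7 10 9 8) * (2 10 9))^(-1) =((0 2 10 3 1 5)(7 9 8))^(-1) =(0 5 1 3 10 2)(7 8 9)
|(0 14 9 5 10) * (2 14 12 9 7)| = 15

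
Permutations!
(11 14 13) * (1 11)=(1 11 14 13)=[0, 11, 2, 3, 4, 5, 6, 7, 8, 9, 10, 14, 12, 1, 13]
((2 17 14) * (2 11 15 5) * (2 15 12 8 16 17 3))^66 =(17) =((2 3)(5 15)(8 16 17 14 11 12))^66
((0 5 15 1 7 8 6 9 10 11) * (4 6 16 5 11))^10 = ((0 11)(1 7 8 16 5 15)(4 6 9 10))^10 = (1 5 8)(4 9)(6 10)(7 15 16)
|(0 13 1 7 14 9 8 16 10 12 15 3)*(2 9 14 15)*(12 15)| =12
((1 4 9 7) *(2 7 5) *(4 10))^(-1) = (1 7 2 5 9 4 10)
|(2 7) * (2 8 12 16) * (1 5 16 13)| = 8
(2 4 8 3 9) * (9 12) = (2 4 8 3 12 9) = [0, 1, 4, 12, 8, 5, 6, 7, 3, 2, 10, 11, 9]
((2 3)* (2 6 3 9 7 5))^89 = ((2 9 7 5)(3 6))^89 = (2 9 7 5)(3 6)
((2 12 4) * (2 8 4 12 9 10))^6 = ((12)(2 9 10)(4 8))^6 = (12)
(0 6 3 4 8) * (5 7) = [6, 1, 2, 4, 8, 7, 3, 5, 0] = (0 6 3 4 8)(5 7)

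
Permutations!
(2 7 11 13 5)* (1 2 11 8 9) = [0, 2, 7, 3, 4, 11, 6, 8, 9, 1, 10, 13, 12, 5] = (1 2 7 8 9)(5 11 13)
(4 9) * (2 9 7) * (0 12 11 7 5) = (0 12 11 7 2 9 4 5) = [12, 1, 9, 3, 5, 0, 6, 2, 8, 4, 10, 7, 11]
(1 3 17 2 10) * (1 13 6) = (1 3 17 2 10 13 6) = [0, 3, 10, 17, 4, 5, 1, 7, 8, 9, 13, 11, 12, 6, 14, 15, 16, 2]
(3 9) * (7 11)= (3 9)(7 11)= [0, 1, 2, 9, 4, 5, 6, 11, 8, 3, 10, 7]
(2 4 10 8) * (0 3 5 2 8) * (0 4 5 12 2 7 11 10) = (0 3 12 2 5 7 11 10 4) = [3, 1, 5, 12, 0, 7, 6, 11, 8, 9, 4, 10, 2]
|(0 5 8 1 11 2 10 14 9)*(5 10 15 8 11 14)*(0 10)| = 9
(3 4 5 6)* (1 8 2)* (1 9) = [0, 8, 9, 4, 5, 6, 3, 7, 2, 1] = (1 8 2 9)(3 4 5 6)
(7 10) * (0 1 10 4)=(0 1 10 7 4)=[1, 10, 2, 3, 0, 5, 6, 4, 8, 9, 7]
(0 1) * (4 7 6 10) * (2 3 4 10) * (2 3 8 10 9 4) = (0 1)(2 8 10 9 4 7 6 3) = [1, 0, 8, 2, 7, 5, 3, 6, 10, 4, 9]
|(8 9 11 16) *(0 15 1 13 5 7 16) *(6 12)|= 10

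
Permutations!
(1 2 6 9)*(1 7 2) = (2 6 9 7) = [0, 1, 6, 3, 4, 5, 9, 2, 8, 7]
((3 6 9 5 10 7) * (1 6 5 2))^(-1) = (1 2 9 6)(3 7 10 5) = ((1 6 9 2)(3 5 10 7))^(-1)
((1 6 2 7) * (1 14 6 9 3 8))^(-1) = ((1 9 3 8)(2 7 14 6))^(-1) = (1 8 3 9)(2 6 14 7)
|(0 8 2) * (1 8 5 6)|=|(0 5 6 1 8 2)|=6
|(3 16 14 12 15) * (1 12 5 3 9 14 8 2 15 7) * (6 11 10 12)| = |(1 6 11 10 12 7)(2 15 9 14 5 3 16 8)| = 24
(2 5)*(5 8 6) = (2 8 6 5) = [0, 1, 8, 3, 4, 2, 5, 7, 6]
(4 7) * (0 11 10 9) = (0 11 10 9)(4 7) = [11, 1, 2, 3, 7, 5, 6, 4, 8, 0, 9, 10]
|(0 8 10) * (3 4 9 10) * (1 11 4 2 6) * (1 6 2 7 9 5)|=|(0 8 3 7 9 10)(1 11 4 5)|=12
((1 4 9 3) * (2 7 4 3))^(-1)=((1 3)(2 7 4 9))^(-1)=(1 3)(2 9 4 7)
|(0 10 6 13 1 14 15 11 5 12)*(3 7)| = 10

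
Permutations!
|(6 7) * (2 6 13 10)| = |(2 6 7 13 10)| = 5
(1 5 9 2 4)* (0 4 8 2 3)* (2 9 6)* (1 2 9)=[4, 5, 8, 0, 2, 6, 9, 7, 1, 3]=(0 4 2 8 1 5 6 9 3)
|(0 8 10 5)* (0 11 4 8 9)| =10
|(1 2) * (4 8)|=2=|(1 2)(4 8)|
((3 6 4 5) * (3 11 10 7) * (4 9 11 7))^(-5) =((3 6 9 11 10 4 5 7))^(-5) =(3 11 5 6 10 7 9 4)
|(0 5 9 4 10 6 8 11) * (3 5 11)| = |(0 11)(3 5 9 4 10 6 8)| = 14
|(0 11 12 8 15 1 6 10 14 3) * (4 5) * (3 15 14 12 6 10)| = 12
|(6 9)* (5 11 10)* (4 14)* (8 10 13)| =|(4 14)(5 11 13 8 10)(6 9)| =10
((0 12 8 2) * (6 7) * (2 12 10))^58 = ((0 10 2)(6 7)(8 12))^58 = (12)(0 10 2)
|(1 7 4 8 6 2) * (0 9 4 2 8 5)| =|(0 9 4 5)(1 7 2)(6 8)| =12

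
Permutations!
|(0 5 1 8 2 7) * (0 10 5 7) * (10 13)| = 8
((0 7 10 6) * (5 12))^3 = ((0 7 10 6)(5 12))^3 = (0 6 10 7)(5 12)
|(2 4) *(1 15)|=2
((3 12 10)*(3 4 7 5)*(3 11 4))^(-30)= ((3 12 10)(4 7 5 11))^(-30)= (12)(4 5)(7 11)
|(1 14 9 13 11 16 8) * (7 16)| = |(1 14 9 13 11 7 16 8)| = 8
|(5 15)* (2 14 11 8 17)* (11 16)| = 6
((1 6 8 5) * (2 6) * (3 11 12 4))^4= ((1 2 6 8 5)(3 11 12 4))^4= (12)(1 5 8 6 2)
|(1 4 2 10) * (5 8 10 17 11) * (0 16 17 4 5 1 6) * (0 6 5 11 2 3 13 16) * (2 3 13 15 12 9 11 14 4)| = 33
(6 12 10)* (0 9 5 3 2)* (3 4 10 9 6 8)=[6, 1, 0, 2, 10, 4, 12, 7, 3, 5, 8, 11, 9]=(0 6 12 9 5 4 10 8 3 2)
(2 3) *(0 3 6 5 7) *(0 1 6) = (0 3 2)(1 6 5 7) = [3, 6, 0, 2, 4, 7, 5, 1]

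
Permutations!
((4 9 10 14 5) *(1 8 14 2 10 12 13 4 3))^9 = (1 3 5 14 8)(2 10)(4 9 12 13)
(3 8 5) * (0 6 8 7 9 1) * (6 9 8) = (0 9 1)(3 7 8 5) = [9, 0, 2, 7, 4, 3, 6, 8, 5, 1]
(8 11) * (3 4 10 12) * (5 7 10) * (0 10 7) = (0 10 12 3 4 5)(8 11) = [10, 1, 2, 4, 5, 0, 6, 7, 11, 9, 12, 8, 3]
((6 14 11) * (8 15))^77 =(6 11 14)(8 15)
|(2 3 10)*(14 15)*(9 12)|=|(2 3 10)(9 12)(14 15)|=6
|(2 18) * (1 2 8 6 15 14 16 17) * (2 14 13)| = 12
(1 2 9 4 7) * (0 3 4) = [3, 2, 9, 4, 7, 5, 6, 1, 8, 0] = (0 3 4 7 1 2 9)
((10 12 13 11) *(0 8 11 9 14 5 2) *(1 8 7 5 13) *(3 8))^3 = (14)(0 2 5 7)(1 11)(3 10)(8 12) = ((0 7 5 2)(1 3 8 11 10 12)(9 14 13))^3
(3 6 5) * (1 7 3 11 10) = (1 7 3 6 5 11 10) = [0, 7, 2, 6, 4, 11, 5, 3, 8, 9, 1, 10]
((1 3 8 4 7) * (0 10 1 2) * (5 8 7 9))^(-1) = ((0 10 1 3 7 2)(4 9 5 8))^(-1) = (0 2 7 3 1 10)(4 8 5 9)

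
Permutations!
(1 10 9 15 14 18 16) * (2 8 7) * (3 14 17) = (1 10 9 15 17 3 14 18 16)(2 8 7) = [0, 10, 8, 14, 4, 5, 6, 2, 7, 15, 9, 11, 12, 13, 18, 17, 1, 3, 16]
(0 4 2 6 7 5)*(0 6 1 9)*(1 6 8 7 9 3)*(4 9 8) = (0 9)(1 3)(2 6 8 7 5 4) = [9, 3, 6, 1, 2, 4, 8, 5, 7, 0]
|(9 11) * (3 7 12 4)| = 4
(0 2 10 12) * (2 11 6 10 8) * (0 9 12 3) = [11, 1, 8, 0, 4, 5, 10, 7, 2, 12, 3, 6, 9] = (0 11 6 10 3)(2 8)(9 12)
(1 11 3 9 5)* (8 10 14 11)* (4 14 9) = (1 8 10 9 5)(3 4 14 11) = [0, 8, 2, 4, 14, 1, 6, 7, 10, 5, 9, 3, 12, 13, 11]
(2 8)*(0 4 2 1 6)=(0 4 2 8 1 6)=[4, 6, 8, 3, 2, 5, 0, 7, 1]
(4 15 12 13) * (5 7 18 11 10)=(4 15 12 13)(5 7 18 11 10)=[0, 1, 2, 3, 15, 7, 6, 18, 8, 9, 5, 10, 13, 4, 14, 12, 16, 17, 11]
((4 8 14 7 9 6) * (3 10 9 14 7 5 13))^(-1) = (3 13 5 14 7 8 4 6 9 10) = ((3 10 9 6 4 8 7 14 5 13))^(-1)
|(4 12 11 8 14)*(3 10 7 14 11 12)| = 10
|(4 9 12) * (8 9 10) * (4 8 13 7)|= 12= |(4 10 13 7)(8 9 12)|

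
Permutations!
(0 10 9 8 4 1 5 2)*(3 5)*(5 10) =(0 5 2)(1 3 10 9 8 4) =[5, 3, 0, 10, 1, 2, 6, 7, 4, 8, 9]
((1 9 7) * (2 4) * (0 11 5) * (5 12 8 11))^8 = (1 7 9)(8 12 11)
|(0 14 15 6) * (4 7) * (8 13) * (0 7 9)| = |(0 14 15 6 7 4 9)(8 13)| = 14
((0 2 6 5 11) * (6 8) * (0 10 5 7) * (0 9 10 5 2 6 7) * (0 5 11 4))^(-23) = (11)(0 6 5 4)(2 7 10 8 9) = ((11)(0 6 5 4)(2 8 7 9 10))^(-23)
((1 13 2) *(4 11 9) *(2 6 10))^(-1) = (1 2 10 6 13)(4 9 11)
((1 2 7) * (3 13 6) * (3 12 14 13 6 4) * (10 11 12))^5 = ((1 2 7)(3 6 10 11 12 14 13 4))^5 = (1 7 2)(3 14 10 4 12 6 13 11)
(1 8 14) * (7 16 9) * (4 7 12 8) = (1 4 7 16 9 12 8 14) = [0, 4, 2, 3, 7, 5, 6, 16, 14, 12, 10, 11, 8, 13, 1, 15, 9]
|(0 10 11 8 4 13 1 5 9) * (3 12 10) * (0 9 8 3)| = |(1 5 8 4 13)(3 12 10 11)| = 20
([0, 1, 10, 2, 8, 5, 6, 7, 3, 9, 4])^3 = [0, 1, 8, 4, 2, 5, 6, 7, 10, 9, 3]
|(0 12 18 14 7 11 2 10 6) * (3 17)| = |(0 12 18 14 7 11 2 10 6)(3 17)| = 18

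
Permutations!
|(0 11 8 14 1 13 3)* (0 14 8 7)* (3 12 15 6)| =|(0 11 7)(1 13 12 15 6 3 14)| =21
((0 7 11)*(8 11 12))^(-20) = ((0 7 12 8 11))^(-20) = (12)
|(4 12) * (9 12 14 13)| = 5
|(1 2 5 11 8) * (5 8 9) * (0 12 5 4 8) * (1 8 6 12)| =6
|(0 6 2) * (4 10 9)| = 3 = |(0 6 2)(4 10 9)|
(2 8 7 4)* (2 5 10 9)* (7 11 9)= (2 8 11 9)(4 5 10 7)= [0, 1, 8, 3, 5, 10, 6, 4, 11, 2, 7, 9]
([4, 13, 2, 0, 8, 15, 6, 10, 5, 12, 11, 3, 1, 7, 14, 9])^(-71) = [1, 4, 2, 12, 13, 10, 6, 5, 7, 3, 15, 9, 0, 8, 14, 11]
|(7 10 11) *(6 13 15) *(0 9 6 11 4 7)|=6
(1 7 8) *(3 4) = (1 7 8)(3 4) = [0, 7, 2, 4, 3, 5, 6, 8, 1]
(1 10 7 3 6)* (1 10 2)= (1 2)(3 6 10 7)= [0, 2, 1, 6, 4, 5, 10, 3, 8, 9, 7]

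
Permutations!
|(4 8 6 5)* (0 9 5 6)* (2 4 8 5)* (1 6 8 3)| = 9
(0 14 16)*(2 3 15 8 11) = (0 14 16)(2 3 15 8 11) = [14, 1, 3, 15, 4, 5, 6, 7, 11, 9, 10, 2, 12, 13, 16, 8, 0]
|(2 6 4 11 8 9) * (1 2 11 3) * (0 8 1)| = 9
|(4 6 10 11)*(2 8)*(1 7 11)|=6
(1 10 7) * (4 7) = (1 10 4 7) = [0, 10, 2, 3, 7, 5, 6, 1, 8, 9, 4]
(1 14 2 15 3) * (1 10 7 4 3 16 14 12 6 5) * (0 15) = (0 15 16 14 2)(1 12 6 5)(3 10 7 4) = [15, 12, 0, 10, 3, 1, 5, 4, 8, 9, 7, 11, 6, 13, 2, 16, 14]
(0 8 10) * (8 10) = [10, 1, 2, 3, 4, 5, 6, 7, 8, 9, 0] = (0 10)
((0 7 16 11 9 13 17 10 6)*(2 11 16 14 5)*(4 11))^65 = ((0 7 14 5 2 4 11 9 13 17 10 6))^65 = (0 4 10 5 13 7 11 6 2 17 14 9)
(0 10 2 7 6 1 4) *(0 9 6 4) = [10, 0, 7, 3, 9, 5, 1, 4, 8, 6, 2] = (0 10 2 7 4 9 6 1)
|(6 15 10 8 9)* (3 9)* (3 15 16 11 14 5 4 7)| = 9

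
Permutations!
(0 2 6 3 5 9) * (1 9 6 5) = (0 2 5 6 3 1 9) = [2, 9, 5, 1, 4, 6, 3, 7, 8, 0]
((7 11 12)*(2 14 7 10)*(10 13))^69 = (2 10 13 12 11 7 14)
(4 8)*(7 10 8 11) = (4 11 7 10 8) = [0, 1, 2, 3, 11, 5, 6, 10, 4, 9, 8, 7]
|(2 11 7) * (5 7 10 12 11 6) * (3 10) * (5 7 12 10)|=|(2 6 7)(3 5 12 11)|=12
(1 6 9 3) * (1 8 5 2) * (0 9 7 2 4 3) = (0 9)(1 6 7 2)(3 8 5 4) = [9, 6, 1, 8, 3, 4, 7, 2, 5, 0]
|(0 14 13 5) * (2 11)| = 4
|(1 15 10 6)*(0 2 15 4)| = 7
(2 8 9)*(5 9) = [0, 1, 8, 3, 4, 9, 6, 7, 5, 2] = (2 8 5 9)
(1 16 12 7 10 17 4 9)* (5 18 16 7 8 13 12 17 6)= (1 7 10 6 5 18 16 17 4 9)(8 13 12)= [0, 7, 2, 3, 9, 18, 5, 10, 13, 1, 6, 11, 8, 12, 14, 15, 17, 4, 16]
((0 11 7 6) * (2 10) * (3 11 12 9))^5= ((0 12 9 3 11 7 6)(2 10))^5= (0 7 3 12 6 11 9)(2 10)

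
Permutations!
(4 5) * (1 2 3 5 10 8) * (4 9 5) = (1 2 3 4 10 8)(5 9) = [0, 2, 3, 4, 10, 9, 6, 7, 1, 5, 8]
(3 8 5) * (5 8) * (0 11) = (0 11)(3 5) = [11, 1, 2, 5, 4, 3, 6, 7, 8, 9, 10, 0]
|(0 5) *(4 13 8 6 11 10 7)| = |(0 5)(4 13 8 6 11 10 7)| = 14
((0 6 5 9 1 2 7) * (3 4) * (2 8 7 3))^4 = (0 1 6 8 5 7 9)(2 3 4)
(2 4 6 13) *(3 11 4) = (2 3 11 4 6 13) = [0, 1, 3, 11, 6, 5, 13, 7, 8, 9, 10, 4, 12, 2]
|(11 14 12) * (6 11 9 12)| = 6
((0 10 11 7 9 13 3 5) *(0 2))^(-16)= ((0 10 11 7 9 13 3 5 2))^(-16)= (0 11 9 3 2 10 7 13 5)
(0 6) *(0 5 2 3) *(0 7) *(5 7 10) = (0 6 7)(2 3 10 5) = [6, 1, 3, 10, 4, 2, 7, 0, 8, 9, 5]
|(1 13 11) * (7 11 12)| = |(1 13 12 7 11)| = 5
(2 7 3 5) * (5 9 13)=(2 7 3 9 13 5)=[0, 1, 7, 9, 4, 2, 6, 3, 8, 13, 10, 11, 12, 5]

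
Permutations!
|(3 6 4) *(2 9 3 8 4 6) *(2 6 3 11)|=|(2 9 11)(3 6)(4 8)|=6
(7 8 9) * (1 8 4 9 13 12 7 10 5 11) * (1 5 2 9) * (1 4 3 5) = (1 8 13 12 7 3 5 11)(2 9 10) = [0, 8, 9, 5, 4, 11, 6, 3, 13, 10, 2, 1, 7, 12]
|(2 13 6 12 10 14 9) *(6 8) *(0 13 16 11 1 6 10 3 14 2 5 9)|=|(0 13 8 10 2 16 11 1 6 12 3 14)(5 9)|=12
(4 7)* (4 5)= (4 7 5)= [0, 1, 2, 3, 7, 4, 6, 5]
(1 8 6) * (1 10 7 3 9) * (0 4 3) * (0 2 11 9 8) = (0 4 3 8 6 10 7 2 11 9 1) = [4, 0, 11, 8, 3, 5, 10, 2, 6, 1, 7, 9]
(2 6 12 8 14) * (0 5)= (0 5)(2 6 12 8 14)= [5, 1, 6, 3, 4, 0, 12, 7, 14, 9, 10, 11, 8, 13, 2]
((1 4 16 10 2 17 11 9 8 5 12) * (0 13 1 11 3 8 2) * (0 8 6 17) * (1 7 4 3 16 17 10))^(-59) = (0 16 8 2 17 10 9 4 6 11 7 3 12 13 1 5)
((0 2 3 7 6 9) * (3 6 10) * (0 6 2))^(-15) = ((3 7 10)(6 9))^(-15) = (10)(6 9)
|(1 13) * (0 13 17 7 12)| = 6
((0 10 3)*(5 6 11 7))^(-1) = (0 3 10)(5 7 11 6)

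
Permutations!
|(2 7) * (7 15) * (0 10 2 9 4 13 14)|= |(0 10 2 15 7 9 4 13 14)|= 9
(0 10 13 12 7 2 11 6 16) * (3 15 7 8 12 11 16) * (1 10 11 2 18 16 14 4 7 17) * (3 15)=[11, 10, 14, 3, 7, 5, 15, 18, 12, 9, 13, 6, 8, 2, 4, 17, 0, 1, 16]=(0 11 6 15 17 1 10 13 2 14 4 7 18 16)(8 12)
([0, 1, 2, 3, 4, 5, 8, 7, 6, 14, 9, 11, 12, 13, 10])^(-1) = [0, 1, 2, 3, 4, 5, 8, 7, 6, 10, 14, 11, 12, 13, 9]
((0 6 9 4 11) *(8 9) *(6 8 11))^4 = ((0 8 9 4 6 11))^4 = (0 6 9)(4 8 11)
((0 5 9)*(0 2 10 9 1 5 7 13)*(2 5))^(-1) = (0 13 7)(1 5 9 10 2)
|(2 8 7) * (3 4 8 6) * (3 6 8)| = 6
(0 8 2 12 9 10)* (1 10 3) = [8, 10, 12, 1, 4, 5, 6, 7, 2, 3, 0, 11, 9] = (0 8 2 12 9 3 1 10)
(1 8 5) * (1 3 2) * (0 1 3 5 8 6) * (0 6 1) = (8)(2 3) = [0, 1, 3, 2, 4, 5, 6, 7, 8]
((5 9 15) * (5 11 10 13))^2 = ((5 9 15 11 10 13))^2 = (5 15 10)(9 11 13)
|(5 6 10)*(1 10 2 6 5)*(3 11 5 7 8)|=10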